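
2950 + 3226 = 6176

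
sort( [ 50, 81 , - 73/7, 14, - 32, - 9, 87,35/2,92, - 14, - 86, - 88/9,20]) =[ - 86, - 32, - 14, - 73/7, - 88/9,-9, 14,35/2,20, 50,81,87,  92]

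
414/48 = 8 + 5/8 = 8.62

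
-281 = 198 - 479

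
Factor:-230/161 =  - 10/7 = - 2^1*5^1*7^( - 1 )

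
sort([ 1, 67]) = [ 1 , 67 ] 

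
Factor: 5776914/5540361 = 1925638/1846787= 2^1*11^1*13^1*109^(- 1)*6733^1*16943^( - 1)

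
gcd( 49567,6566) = 7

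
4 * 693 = 2772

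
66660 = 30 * 2222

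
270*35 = 9450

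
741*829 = 614289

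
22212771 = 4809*4619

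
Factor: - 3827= -43^1*89^1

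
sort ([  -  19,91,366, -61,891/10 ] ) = [-61 , - 19, 891/10, 91,366 ] 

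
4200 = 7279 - 3079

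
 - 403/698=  - 1 + 295/698= - 0.58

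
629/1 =629 = 629.00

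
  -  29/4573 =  - 29/4573 =- 0.01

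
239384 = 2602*92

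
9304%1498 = 316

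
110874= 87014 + 23860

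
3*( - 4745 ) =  - 14235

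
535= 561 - 26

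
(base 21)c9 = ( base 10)261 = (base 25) AB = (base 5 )2021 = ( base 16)105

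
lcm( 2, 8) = 8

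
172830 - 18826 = 154004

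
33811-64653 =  - 30842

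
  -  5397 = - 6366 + 969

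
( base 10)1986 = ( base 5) 30421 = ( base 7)5535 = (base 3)2201120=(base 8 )3702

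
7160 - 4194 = 2966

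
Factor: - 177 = -3^1*59^1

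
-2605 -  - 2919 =314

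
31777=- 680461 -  - 712238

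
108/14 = 7+5/7 = 7.71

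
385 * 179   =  68915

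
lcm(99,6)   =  198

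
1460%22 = 8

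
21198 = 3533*6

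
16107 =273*59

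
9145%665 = 500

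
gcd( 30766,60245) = 1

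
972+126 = 1098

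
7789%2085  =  1534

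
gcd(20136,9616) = 8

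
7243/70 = 103 + 33/70= 103.47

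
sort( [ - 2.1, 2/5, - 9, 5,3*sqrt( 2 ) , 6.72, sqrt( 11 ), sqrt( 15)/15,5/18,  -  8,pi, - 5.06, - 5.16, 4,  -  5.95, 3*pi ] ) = [ - 9, - 8, - 5.95,  -  5.16,-5.06,-2.1,sqrt(15)/15, 5/18, 2/5, pi, sqrt( 11 ),4,  3*sqrt( 2),5, 6.72,  3*pi] 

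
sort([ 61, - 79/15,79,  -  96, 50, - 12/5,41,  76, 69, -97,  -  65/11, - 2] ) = [ - 97, - 96,  -  65/11, - 79/15, - 12/5, - 2,41,50,61, 69,  76,  79 ]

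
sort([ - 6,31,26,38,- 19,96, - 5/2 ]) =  [ - 19, - 6, - 5/2,26, 31,38,96]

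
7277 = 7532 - 255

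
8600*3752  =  32267200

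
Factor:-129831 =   -  3^1 * 13^1*3329^1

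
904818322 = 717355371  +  187462951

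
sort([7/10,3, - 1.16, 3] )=[ - 1.16, 7/10,  3, 3 ]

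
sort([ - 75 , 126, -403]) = [-403,  -  75,126] 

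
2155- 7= 2148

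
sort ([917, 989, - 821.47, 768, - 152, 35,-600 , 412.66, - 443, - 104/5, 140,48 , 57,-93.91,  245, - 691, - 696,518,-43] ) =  [ - 821.47, - 696, - 691, - 600, -443, - 152, - 93.91, - 43, - 104/5,35,  48,57,  140,  245,  412.66,518 , 768  ,  917,989] 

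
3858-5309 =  - 1451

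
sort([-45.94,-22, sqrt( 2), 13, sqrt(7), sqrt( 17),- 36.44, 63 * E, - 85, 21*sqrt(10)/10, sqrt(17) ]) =[ - 85 , -45.94, - 36.44,-22, sqrt(2), sqrt (7), sqrt(17), sqrt(17 ),  21*sqrt( 10)/10, 13,63 * E]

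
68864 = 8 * 8608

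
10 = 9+1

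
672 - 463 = 209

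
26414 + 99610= 126024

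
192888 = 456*423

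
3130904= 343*9128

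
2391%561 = 147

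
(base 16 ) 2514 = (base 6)111540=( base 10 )9492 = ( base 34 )876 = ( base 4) 2110110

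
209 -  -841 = 1050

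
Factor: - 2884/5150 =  - 14/25 = - 2^1*5^( - 2 )*7^1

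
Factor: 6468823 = 17^1*109^1*3491^1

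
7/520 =7/520= 0.01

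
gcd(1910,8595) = 955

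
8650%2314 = 1708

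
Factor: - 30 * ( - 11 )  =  330 =2^1*3^1*5^1* 11^1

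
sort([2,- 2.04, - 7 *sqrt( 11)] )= [-7*sqrt (11),-2.04, 2] 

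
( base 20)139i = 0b10010010110110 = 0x24B6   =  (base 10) 9398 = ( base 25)f0n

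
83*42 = 3486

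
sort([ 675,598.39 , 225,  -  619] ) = [-619, 225 , 598.39, 675]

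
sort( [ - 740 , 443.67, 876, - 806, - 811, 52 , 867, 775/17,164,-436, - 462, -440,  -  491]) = [ - 811, - 806, - 740,-491, - 462, - 440, - 436, 775/17, 52, 164,  443.67,867,876 ]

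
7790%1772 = 702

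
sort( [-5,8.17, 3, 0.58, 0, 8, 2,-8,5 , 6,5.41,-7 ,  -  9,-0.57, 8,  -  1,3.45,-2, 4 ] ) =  [-9,-8,  -  7, - 5 ,- 2, - 1,-0.57, 0, 0.58,  2,3, 3.45,4, 5, 5.41, 6, 8,8, 8.17 ] 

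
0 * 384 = 0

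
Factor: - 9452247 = -3^1*7^2*64301^1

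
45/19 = 45/19 = 2.37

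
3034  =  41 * 74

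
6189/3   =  2063 = 2063.00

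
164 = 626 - 462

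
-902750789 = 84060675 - 986811464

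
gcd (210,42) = 42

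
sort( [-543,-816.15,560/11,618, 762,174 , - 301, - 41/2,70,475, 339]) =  [ - 816.15, - 543,- 301,  -  41/2, 560/11,70 , 174,339 , 475,618,  762 ] 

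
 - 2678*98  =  -262444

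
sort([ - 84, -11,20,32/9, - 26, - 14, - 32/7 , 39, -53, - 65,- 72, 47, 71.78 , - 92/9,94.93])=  [  -  84, - 72, - 65,  -  53, - 26, - 14, -11,-92/9, - 32/7, 32/9, 20,39, 47,  71.78, 94.93 ]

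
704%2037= 704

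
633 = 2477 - 1844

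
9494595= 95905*99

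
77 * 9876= 760452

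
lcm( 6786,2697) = 210366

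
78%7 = 1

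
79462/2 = 39731 = 39731.00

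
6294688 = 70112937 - 63818249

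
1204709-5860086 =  - 4655377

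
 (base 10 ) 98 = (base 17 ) 5d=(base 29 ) 3B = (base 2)1100010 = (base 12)82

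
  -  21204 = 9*( - 2356)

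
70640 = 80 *883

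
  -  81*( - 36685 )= 2971485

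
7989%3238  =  1513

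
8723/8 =1090+3/8 = 1090.38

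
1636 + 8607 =10243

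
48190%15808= 766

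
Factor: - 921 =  - 3^1*307^1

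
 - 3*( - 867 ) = 2601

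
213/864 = 71/288 = 0.25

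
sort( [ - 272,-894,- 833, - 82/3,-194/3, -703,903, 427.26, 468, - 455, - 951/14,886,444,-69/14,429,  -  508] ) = [ - 894, - 833, - 703,- 508, - 455, - 272, - 951/14,  -  194/3, - 82/3, - 69/14,427.26, 429,444, 468, 886, 903] 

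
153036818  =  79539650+73497168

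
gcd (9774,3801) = 543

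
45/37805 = 9/7561 = 0.00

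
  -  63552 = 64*(-993)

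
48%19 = 10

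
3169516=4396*721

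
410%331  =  79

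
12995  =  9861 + 3134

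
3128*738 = 2308464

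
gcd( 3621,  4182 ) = 51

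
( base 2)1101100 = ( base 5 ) 413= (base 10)108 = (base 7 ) 213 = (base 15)73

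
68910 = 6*11485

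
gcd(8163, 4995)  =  9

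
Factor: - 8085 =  - 3^1*5^1*7^2*11^1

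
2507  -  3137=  - 630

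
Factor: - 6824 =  - 2^3 * 853^1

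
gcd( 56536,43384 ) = 8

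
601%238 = 125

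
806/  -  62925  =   - 1 + 62119/62925 = -0.01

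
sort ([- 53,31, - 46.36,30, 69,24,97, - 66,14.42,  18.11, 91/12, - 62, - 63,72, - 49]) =[ - 66,- 63, - 62,  -  53, - 49, - 46.36,91/12,14.42, 18.11 , 24, 30,31, 69,72,  97]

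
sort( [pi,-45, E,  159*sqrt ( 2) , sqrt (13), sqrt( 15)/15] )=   [ - 45,sqrt(15)/15,E,pi,  sqrt( 13),159  *  sqrt( 2)]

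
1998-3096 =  - 1098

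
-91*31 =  - 2821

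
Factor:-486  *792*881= - 2^4 * 3^7*11^1*881^1 = -339107472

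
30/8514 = 5/1419 = 0.00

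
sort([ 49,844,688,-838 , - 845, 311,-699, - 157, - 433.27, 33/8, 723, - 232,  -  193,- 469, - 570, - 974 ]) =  [-974, - 845, - 838, - 699,-570, - 469,-433.27,-232,-193, - 157, 33/8,49,311,688,723, 844]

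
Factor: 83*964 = 80012 = 2^2 * 83^1 * 241^1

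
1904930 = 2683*710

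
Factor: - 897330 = - 2^1*3^1*5^1*7^1* 4273^1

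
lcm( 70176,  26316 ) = 210528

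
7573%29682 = 7573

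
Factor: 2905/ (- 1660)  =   - 2^( - 2 )* 7^1 = - 7/4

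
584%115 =9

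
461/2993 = 461/2993 = 0.15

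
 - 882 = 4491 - 5373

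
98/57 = 98/57  =  1.72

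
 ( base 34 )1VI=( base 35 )1sn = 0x8B4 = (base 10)2228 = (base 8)4264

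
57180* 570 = 32592600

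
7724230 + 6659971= 14384201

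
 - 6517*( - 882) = 5747994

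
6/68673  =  2/22891 = 0.00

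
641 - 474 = 167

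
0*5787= 0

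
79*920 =72680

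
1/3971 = 1/3971 = 0.00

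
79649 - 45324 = 34325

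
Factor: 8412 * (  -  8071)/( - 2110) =33946626/1055 = 2^1  *  3^1*5^( - 1)*7^1*211^(-1)*701^1*  1153^1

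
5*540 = 2700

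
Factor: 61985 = 5^1*7^2*11^1*23^1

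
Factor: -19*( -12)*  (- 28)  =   -6384 = - 2^4*3^1*7^1*19^1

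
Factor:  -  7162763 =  - 17^1 *421339^1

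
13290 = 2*6645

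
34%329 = 34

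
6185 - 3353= 2832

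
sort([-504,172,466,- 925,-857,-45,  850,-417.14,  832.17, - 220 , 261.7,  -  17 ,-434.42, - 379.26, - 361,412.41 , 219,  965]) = [ - 925, -857,-504,-434.42, - 417.14,-379.26, - 361, - 220, - 45,-17,172,219, 261.7, 412.41,  466,832.17,850,965] 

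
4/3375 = 4/3375 =0.00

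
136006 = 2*68003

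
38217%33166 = 5051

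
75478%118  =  76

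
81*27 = 2187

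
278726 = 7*39818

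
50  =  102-52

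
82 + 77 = 159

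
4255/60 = 70+11/12 = 70.92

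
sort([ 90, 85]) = [ 85, 90 ]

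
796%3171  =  796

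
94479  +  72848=167327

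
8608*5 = 43040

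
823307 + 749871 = 1573178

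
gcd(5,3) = 1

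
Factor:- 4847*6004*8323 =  - 2^2*7^1*19^1*29^1*37^1*41^1 * 79^1*131^1  =  - 242210852324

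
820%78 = 40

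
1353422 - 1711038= -357616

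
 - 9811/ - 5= 9811/5 = 1962.20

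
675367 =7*96481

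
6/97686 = 1/16281 =0.00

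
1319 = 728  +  591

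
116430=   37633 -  - 78797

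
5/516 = 5/516 = 0.01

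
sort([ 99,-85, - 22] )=[ - 85  ,- 22 , 99]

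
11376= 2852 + 8524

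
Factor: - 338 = - 2^1 *13^2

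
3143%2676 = 467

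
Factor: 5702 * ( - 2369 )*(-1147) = 2^1*23^1*31^1* 37^1*103^1*2851^1 = 15493719586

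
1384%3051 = 1384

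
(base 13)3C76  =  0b10001000001100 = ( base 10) 8716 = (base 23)GAM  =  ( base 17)1d2c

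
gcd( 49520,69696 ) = 16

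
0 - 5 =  - 5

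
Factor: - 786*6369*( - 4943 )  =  2^1*3^2*11^1 * 131^1*193^1*4943^1 = 24744826062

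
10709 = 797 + 9912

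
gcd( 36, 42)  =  6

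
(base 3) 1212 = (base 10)50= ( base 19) 2C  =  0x32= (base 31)1j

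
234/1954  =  117/977 = 0.12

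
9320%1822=210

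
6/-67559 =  - 1 + 67553/67559 = -  0.00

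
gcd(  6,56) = 2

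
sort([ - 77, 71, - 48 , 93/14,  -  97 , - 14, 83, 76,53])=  [ - 97 , - 77, - 48,  -  14, 93/14,53, 71,76, 83] 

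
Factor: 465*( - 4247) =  - 1974855 =- 3^1 * 5^1* 31^2*137^1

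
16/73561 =16/73561=0.00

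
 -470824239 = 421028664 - 891852903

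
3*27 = 81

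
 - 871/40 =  - 871/40 = -21.77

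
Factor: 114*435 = 2^1*3^2*5^1*19^1*29^1= 49590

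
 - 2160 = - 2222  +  62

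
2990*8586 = 25672140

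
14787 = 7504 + 7283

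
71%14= 1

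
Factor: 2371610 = 2^1 * 5^1 * 237161^1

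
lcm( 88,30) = 1320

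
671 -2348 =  -1677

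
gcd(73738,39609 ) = 1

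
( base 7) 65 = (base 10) 47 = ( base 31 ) 1G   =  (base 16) 2F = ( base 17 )2d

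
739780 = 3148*235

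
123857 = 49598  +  74259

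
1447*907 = 1312429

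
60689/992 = 60689/992 = 61.18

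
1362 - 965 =397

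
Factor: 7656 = 2^3*3^1* 11^1*29^1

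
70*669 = 46830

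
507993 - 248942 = 259051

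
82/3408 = 41/1704 = 0.02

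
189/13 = 14+7/13= 14.54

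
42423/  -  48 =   -  884 + 3/16 = - 883.81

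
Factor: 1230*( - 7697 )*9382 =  - 88822302420 =- 2^2*3^1*5^1*41^1 * 43^1*179^1*4691^1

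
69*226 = 15594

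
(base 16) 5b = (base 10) 91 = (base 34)2N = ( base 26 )3d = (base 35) 2L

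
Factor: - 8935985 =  - 5^1*19^1*94063^1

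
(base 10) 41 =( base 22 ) 1J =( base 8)51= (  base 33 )18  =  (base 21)1k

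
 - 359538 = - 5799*62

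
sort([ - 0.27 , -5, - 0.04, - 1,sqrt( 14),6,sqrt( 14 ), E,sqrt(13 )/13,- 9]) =[ - 9, - 5, - 1, - 0.27,- 0.04, sqrt(13)/13,E, sqrt(14),sqrt( 14),6 ]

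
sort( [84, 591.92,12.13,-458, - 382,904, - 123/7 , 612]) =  [  -  458, - 382, - 123/7  ,  12.13 , 84 , 591.92,612,904 ]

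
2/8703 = 2/8703 = 0.00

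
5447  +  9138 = 14585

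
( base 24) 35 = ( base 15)52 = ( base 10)77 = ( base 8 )115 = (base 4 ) 1031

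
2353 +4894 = 7247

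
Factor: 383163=3^1*11^1*17^1* 683^1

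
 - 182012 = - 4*45503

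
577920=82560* 7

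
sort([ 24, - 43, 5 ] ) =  [-43, 5, 24 ] 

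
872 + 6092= 6964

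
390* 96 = 37440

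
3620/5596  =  905/1399 = 0.65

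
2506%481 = 101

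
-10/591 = -1 + 581/591=- 0.02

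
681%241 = 199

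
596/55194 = 298/27597  =  0.01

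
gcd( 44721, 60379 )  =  1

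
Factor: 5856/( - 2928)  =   -2 = -2^1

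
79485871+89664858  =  169150729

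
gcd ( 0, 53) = 53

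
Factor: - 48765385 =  - 5^1*29^2*11597^1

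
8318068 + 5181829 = 13499897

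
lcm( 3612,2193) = 61404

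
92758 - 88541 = 4217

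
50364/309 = 16788/103  =  162.99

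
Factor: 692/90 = 346/45 = 2^1*3^( - 2) * 5^( - 1)*173^1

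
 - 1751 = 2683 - 4434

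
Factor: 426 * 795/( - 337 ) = -2^1*3^2*5^1*53^1*71^1 * 337^ ( - 1) =-338670/337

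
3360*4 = 13440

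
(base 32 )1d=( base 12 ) 39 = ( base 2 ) 101101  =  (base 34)1b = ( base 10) 45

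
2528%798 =134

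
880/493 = 1+ 387/493 = 1.78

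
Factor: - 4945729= - 1327^1*3727^1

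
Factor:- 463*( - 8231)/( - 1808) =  - 3810953/1808 = - 2^( - 4 )*113^( - 1 )*463^1*8231^1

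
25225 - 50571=-25346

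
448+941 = 1389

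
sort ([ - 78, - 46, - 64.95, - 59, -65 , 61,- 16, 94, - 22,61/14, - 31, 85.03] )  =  [ - 78, - 65, - 64.95, - 59, - 46 ,-31, - 22,-16, 61/14, 61, 85.03 , 94 ]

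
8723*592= 5164016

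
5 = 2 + 3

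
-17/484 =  - 1 + 467/484 = -  0.04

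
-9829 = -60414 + 50585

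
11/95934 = 11/95934= 0.00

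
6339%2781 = 777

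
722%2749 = 722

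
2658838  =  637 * 4174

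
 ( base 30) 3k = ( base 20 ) 5A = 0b1101110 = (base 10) 110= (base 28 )3q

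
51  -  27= 24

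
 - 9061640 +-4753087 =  - 13814727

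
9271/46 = 201 + 25/46 = 201.54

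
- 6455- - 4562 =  - 1893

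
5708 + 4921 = 10629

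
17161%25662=17161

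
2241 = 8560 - 6319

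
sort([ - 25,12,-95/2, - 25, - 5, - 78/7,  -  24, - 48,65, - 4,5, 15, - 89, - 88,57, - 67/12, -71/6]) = [ - 89,-88, - 48 , - 95/2,  -  25, - 25, - 24,-71/6,-78/7, - 67/12, - 5  , - 4, 5,  12, 15, 57, 65 ]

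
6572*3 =19716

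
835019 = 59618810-58783791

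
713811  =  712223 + 1588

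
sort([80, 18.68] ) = [ 18.68, 80]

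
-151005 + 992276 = 841271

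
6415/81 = 79 + 16/81= 79.20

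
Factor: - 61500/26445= - 2^2*5^2*43^( - 1 )= - 100/43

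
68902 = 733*94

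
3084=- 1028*( - 3 )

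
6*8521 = 51126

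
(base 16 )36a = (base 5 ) 11444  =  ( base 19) 280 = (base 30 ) T4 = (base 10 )874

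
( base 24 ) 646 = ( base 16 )DE6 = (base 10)3558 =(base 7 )13242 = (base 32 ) 3F6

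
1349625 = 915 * 1475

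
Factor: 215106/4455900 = 35851/742650 = 2^( - 1) * 3^( - 1)*5^( - 2)*4951^(-1)*35851^1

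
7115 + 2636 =9751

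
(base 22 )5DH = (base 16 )AA3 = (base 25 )48n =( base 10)2723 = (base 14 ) dc7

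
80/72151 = 80/72151 = 0.00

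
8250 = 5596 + 2654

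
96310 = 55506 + 40804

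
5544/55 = 100 + 4/5 = 100.80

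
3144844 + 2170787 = 5315631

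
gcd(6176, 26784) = 32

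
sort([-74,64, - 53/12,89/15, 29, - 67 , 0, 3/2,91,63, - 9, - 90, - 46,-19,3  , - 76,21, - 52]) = [-90,  -  76, - 74,-67, - 52,-46, - 19,- 9, -53/12, 0,3/2,3,89/15,21,29,63 , 64,91] 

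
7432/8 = 929 = 929.00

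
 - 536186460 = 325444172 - 861630632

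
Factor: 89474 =2^1 * 7^2*11^1 * 83^1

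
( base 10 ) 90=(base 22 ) 42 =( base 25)3f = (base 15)60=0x5A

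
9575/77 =124 + 27/77 = 124.35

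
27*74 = 1998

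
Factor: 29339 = 29339^1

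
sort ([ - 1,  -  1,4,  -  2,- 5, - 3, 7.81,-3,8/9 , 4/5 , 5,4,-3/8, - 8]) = [ - 8, - 5, - 3,-3, -2,-1,-1, - 3/8 , 4/5,8/9, 4 , 4, 5, 7.81]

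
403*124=49972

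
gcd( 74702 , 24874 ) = 2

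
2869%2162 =707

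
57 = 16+41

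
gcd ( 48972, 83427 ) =3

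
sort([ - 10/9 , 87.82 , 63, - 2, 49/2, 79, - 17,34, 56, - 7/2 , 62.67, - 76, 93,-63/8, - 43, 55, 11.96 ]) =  [ - 76, - 43, - 17, - 63/8, - 7/2, - 2,- 10/9, 11.96,49/2, 34, 55, 56, 62.67, 63,79, 87.82 , 93]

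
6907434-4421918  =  2485516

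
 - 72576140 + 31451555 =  - 41124585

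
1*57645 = 57645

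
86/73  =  86/73  =  1.18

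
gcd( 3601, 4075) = 1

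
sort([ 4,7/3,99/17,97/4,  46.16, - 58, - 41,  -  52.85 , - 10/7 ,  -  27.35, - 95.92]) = [-95.92, - 58, -52.85, - 41, - 27.35 , - 10/7 , 7/3, 4, 99/17, 97/4,46.16]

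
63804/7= 63804/7= 9114.86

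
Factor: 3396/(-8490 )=  -  2^1*5^( - 1 ) = -2/5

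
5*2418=12090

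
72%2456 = 72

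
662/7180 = 331/3590 = 0.09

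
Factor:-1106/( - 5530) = 1/5 = 5^( -1)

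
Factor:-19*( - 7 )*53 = 7^1*19^1 * 53^1 = 7049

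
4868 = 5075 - 207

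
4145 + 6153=10298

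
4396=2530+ 1866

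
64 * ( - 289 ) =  - 18496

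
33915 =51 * 665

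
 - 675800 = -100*6758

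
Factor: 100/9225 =4/369=2^2*3^( - 2)*41^( - 1)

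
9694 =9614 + 80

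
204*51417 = 10489068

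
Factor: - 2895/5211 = -5/9 = - 3^(-2 )*5^1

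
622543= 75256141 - 74633598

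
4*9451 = 37804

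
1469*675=991575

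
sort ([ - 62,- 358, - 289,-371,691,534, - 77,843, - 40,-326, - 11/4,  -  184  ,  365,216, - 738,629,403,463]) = [ - 738 ,  -  371, - 358, - 326, - 289 , - 184, -77, -62, - 40 , - 11/4, 216, 365  ,  403,463,534, 629,691,843]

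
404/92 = 101/23 = 4.39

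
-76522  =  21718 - 98240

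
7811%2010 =1781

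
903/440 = 903/440 = 2.05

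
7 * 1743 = 12201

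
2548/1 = 2548= 2548.00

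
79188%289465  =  79188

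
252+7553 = 7805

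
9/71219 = 9/71219 =0.00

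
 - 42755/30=- 8551/6=- 1425.17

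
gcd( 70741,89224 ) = 1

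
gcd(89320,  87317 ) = 1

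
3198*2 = 6396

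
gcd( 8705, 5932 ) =1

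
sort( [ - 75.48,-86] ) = [-86 , - 75.48]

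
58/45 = 1 + 13/45   =  1.29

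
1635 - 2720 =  - 1085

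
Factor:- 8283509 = -13^1*97^1*6569^1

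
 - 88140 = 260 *( - 339 ) 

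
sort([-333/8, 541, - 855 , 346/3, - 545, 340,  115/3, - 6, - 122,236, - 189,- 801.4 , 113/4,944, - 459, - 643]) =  [- 855, - 801.4, - 643,-545, - 459 , - 189,-122, - 333/8 ,  -  6 , 113/4,115/3,  346/3, 236,  340, 541, 944]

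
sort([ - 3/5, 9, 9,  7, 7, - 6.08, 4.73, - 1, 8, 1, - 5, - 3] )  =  [ - 6.08, - 5, - 3, - 1,  -  3/5, 1, 4.73, 7, 7, 8 , 9, 9 ]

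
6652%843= 751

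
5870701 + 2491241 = 8361942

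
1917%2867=1917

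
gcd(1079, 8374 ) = 1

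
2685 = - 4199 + 6884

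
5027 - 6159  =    -  1132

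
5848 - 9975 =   -  4127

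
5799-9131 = - 3332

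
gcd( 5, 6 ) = 1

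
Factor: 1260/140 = 3^2 =9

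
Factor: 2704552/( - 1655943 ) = -2^3*3^( -1)*37^1*9137^1*551981^( - 1) 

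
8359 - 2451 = 5908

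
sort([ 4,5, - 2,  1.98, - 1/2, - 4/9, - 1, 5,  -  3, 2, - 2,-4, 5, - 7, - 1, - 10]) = [ - 10, -7, - 4, - 3, - 2, - 2, - 1,-1, -1/2 , - 4/9,1.98,2, 4 , 5 , 5, 5]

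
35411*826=29249486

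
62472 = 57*1096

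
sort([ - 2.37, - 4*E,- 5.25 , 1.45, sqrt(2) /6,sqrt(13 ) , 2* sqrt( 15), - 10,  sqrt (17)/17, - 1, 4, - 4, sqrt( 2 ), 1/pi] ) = [ - 4 * E, - 10, - 5.25,  -  4, - 2.37 , - 1, sqrt( 2) /6,sqrt(17)/17, 1/pi, sqrt(2), 1.45, sqrt(13 ), 4, 2*sqrt(15) ]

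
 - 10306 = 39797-50103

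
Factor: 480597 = 3^1*13^1*  12323^1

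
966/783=322/261 = 1.23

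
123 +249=372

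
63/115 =63/115 = 0.55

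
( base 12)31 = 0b100101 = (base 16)25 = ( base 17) 23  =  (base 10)37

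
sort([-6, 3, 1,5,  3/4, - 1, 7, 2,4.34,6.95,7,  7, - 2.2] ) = [ - 6, - 2.2,-1, 3/4, 1, 2,3,  4.34,  5,  6.95, 7,7, 7 ] 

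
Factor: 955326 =2^1*3^1*89^1*1789^1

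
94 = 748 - 654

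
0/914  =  0  =  0.00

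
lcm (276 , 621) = 2484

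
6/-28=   -3/14 = -  0.21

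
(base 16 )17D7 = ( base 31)6AR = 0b1011111010111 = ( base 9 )8331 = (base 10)6103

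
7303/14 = 521 + 9/14  =  521.64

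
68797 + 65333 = 134130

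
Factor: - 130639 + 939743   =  809104 = 2^4*61^1 * 829^1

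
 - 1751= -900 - 851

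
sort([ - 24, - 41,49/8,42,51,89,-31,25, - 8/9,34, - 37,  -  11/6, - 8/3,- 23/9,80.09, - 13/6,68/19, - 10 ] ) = [ - 41, - 37, - 31,-24,-10, - 8/3,- 23/9, - 13/6,- 11/6,-8/9,68/19, 49/8,25,34,42,51,80.09, 89]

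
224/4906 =112/2453=0.05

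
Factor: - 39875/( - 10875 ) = 11/3 = 3^ ( -1)*11^1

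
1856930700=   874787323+982143377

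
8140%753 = 610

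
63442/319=63442/319 = 198.88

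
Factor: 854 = 2^1 * 7^1*61^1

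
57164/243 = 57164/243 = 235.24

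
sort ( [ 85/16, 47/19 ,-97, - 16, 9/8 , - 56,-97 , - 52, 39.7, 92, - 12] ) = [ - 97,-97, - 56,-52, - 16, - 12 , 9/8, 47/19, 85/16,39.7, 92]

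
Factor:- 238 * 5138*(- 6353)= 7768727932 = 2^2*7^2 * 17^1 * 367^1*6353^1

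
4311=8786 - 4475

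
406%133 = 7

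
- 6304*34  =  -214336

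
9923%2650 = 1973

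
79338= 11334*7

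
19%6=1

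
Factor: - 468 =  - 2^2 *3^2*13^1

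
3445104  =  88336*39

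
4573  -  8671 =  - 4098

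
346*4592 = 1588832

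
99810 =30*3327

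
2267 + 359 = 2626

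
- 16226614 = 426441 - 16653055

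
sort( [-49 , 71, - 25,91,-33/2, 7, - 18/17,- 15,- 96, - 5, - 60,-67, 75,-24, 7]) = [  -  96,- 67 , - 60,-49,- 25, - 24, - 33/2,- 15,-5, - 18/17, 7,7, 71, 75, 91]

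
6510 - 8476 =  - 1966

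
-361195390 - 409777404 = - 770972794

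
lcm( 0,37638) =0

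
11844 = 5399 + 6445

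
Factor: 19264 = 2^6*7^1*43^1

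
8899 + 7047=15946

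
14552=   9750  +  4802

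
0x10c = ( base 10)268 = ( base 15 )12D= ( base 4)10030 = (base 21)CG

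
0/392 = 0 = 0.00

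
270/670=27/67=0.40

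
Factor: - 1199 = -11^1*109^1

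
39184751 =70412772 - 31228021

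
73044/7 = 10434 +6/7 = 10434.86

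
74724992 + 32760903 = 107485895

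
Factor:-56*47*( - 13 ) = 34216= 2^3*7^1*13^1*47^1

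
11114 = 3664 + 7450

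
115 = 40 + 75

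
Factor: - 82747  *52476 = -4342231572 = - 2^2*3^1* 7^1*4373^1*11821^1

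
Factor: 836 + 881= 1717 = 17^1*101^1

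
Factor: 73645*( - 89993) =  - 5^1*11^1*13^1*31^1 * 103^1*2903^1 = - 6627534485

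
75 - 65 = 10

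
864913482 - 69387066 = 795526416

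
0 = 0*854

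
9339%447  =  399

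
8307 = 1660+6647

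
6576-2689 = 3887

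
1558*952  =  1483216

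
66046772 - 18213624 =47833148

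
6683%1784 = 1331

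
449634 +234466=684100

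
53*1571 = 83263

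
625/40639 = 625/40639=0.02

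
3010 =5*602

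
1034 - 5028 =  - 3994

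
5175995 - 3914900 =1261095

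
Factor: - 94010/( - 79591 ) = 2^1*5^1*7^1*17^1*19^( - 1 )*59^( - 1)*71^(-1)*79^1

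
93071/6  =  93071/6 = 15511.83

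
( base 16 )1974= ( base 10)6516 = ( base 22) da4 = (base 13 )2C73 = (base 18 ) 1220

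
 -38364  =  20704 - 59068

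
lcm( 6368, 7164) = 57312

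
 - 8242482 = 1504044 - 9746526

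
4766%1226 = 1088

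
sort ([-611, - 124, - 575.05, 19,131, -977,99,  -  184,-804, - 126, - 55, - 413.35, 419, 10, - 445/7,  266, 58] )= [ - 977, - 804, - 611, - 575.05, - 413.35, - 184, - 126,  -  124,-445/7, - 55,10,19 , 58  ,  99, 131, 266,  419]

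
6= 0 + 6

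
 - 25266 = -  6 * 4211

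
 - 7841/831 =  - 10 + 469/831= - 9.44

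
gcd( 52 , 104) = 52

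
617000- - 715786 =1332786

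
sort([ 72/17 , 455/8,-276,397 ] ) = [ - 276,72/17 , 455/8, 397]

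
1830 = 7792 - 5962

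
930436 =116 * 8021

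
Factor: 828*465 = 385020 = 2^2*3^3*5^1 * 23^1*31^1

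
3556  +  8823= 12379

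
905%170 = 55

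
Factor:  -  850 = -2^1*5^2 * 17^1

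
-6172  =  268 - 6440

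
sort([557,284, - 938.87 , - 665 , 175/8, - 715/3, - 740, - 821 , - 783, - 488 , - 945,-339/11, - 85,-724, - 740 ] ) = [ - 945, - 938.87, - 821, - 783, - 740, -740, - 724, - 665, - 488, - 715/3, - 85, - 339/11,175/8,284, 557]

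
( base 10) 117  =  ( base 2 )1110101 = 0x75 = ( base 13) 90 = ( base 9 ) 140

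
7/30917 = 7/30917 = 0.00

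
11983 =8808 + 3175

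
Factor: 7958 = 2^1*23^1 * 173^1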